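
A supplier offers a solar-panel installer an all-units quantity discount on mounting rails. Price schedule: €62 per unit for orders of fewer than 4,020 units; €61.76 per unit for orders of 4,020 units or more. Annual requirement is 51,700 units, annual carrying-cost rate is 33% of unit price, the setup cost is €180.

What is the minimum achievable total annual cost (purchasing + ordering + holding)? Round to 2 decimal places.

€3,224,914.14

H₁ = 33%×€62 = €20.4600;  H₂ = 33%×€61.76 = €20.3808
EOQ₁ = √(2×51,700×180/20.4600) = 953.77  (< 4,020, feasible at tier 1)
EOQ₂ = √(2×51,700×180/20.3808) = 955.62  (< 4,020 → use Q = 4,020 at tier-2 price)
TC(tier 1 (EOQ₁), Q≈953.8) = €3,224,914.14
TC(tier 2, Q≈4,020.0) = €3,236,272.33
Minimum at tier 1 (EOQ₁): €3,224,914.14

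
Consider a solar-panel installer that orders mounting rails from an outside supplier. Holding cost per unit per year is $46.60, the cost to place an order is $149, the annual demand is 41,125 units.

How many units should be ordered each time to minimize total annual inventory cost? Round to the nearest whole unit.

Q* = √(2·D·S / H) = √(2·41,125·149 / 46.6) = √262,988.2 ≈ 512.82

513 units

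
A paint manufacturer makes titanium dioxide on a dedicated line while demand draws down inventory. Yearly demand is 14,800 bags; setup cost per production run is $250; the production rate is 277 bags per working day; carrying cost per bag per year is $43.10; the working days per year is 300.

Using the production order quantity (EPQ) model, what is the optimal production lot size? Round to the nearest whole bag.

d = 14,800/300 = 49.3333 bags/day;  effective holding cost H(1 − d/p) = 43.1·(1 − 49.3333/277) = 35.42395
Q* = √(2DS / H_eff) = √(2·14,800·250 / 35.42395) ≈ 457.05

457 bags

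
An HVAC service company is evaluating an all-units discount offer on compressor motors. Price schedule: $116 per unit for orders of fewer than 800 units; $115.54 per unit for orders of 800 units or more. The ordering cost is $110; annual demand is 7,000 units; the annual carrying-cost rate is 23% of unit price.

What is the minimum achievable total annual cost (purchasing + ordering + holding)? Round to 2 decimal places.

$818,409.93

H₁ = 23%×$116 = $26.6800;  H₂ = 23%×$115.54 = $26.5742
EOQ₁ = √(2×7,000×110/26.6800) = 240.25  (< 800, feasible at tier 1)
EOQ₂ = √(2×7,000×110/26.5742) = 240.73  (< 800 → use Q = 800 at tier-2 price)
TC(tier 1 (EOQ₁), Q≈240.3) = $818,409.93
TC(tier 2, Q≈800.0) = $820,372.18
Minimum at tier 1 (EOQ₁): $818,409.93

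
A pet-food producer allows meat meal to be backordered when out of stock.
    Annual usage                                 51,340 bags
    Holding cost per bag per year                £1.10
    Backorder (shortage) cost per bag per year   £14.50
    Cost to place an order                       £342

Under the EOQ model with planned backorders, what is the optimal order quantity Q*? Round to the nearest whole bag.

5,861 bags

Q* = √(2DS/H) · √((H + b)/b)
   = √(2 × 51,340 × 342 / 1.1) · √((1.1 + 14.5) / 14.5)
   = 5,650.146 × 1.0372 ≈ 5,860.54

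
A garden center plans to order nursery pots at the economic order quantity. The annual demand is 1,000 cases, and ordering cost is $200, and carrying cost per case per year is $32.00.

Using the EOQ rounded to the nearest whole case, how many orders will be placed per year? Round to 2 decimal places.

8.93 orders per year

EOQ = √(2DS/H) = √(2 × 1,000 × 200 / 32)
    = √(12,500.00) ≈ 111.80 → Q = 112
Orders per year = D/Q = 1,000 / 112 = 8.929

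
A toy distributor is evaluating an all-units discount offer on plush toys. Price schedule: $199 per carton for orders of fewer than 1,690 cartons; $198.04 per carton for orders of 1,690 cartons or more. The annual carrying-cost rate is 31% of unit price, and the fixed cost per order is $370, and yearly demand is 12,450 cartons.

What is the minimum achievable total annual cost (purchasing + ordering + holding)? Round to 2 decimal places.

H₁ = 31%×$199 = $61.6900;  H₂ = 31%×$198.04 = $61.3924
EOQ₁ = √(2×12,450×370/61.6900) = 386.45  (< 1,690, feasible at tier 1)
EOQ₂ = √(2×12,450×370/61.3924) = 387.39  (< 1,690 → use Q = 1,690 at tier-2 price)
TC(tier 1 (EOQ₁), Q≈386.4) = $2,501,390.09
TC(tier 2, Q≈1,690.0) = $2,520,200.32
Minimum at tier 1 (EOQ₁): $2,501,390.09

$2,501,390.09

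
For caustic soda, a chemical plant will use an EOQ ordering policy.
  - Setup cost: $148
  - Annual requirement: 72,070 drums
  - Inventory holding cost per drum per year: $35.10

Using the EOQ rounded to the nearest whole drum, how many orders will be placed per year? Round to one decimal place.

Optimal lot size Q* = (2 × 72,070 × $148 / $35.1)^½ ≈ 779.60 → Q = 780
Orders per year = D/Q = 72,070 / 780 = 92.397

92.4 orders per year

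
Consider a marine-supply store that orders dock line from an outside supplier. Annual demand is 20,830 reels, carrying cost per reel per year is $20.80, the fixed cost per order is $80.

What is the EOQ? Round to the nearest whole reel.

400 reels

Optimal lot size Q* = (2 × 20,830 × $80 / $20.8)^½ ≈ 400.29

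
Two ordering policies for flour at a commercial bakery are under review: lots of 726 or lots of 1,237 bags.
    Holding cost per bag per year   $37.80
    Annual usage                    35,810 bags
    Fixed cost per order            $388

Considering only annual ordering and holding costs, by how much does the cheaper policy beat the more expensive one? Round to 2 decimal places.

$1,752.01

TC(Q) = (D/Q)S + (Q/2)H
TC(726) = (35,810/726)×388 + (726/2)×37.8 = $32,859.53
TC(1,237) = (35,810/1,237)×388 + (1,237/2)×37.8 = $34,611.54
|ΔTC| = |$32,859.53 − $34,611.54| = $1,752.01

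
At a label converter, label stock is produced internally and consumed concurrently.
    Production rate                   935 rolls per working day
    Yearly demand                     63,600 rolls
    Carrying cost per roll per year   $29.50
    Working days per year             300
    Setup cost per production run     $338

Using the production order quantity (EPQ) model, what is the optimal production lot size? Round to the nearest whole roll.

d = 63,600/300 = 212.0000 rolls/day;  effective holding cost H(1 − d/p) = 29.5·(1 − 212.0000/935) = 22.81123
Q* = √(2DS / H_eff) = √(2·63,600·338 / 22.81123) ≈ 1,372.86

1,373 rolls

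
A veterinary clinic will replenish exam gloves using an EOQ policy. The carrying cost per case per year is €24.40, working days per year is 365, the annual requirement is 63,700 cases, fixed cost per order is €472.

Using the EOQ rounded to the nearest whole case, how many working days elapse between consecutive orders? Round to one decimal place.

Optimal lot size Q* = (2 × 63,700 × €472 / €24.4)^½ ≈ 1,569.86 → Q = 1,570 cases
Cycle time = (working days × Q)/D = (365 × 1,570) / 63,700 = 8.996 days

9.0 days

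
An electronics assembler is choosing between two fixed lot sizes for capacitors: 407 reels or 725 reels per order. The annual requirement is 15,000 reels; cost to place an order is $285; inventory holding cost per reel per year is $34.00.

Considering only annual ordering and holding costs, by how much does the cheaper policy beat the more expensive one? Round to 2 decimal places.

TC(Q) = (D/Q)S + (Q/2)H
TC(407) = (15,000/407)×285 + (407/2)×34 = $17,422.69
TC(725) = (15,000/725)×285 + (725/2)×34 = $18,221.55
Cheaper: Q = 407.  Difference = $798.87

$798.87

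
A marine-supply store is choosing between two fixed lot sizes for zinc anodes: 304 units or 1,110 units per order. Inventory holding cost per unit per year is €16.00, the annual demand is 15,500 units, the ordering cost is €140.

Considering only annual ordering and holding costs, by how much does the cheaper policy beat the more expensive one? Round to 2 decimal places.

€1,264.80

TC(Q) = (D/Q)S + (Q/2)H
TC(304) = (15,500/304)×140 + (304/2)×16 = €9,570.16
TC(1,110) = (15,500/1,110)×140 + (1,110/2)×16 = €10,834.95
Cheaper: Q = 304.  Difference = €1,264.80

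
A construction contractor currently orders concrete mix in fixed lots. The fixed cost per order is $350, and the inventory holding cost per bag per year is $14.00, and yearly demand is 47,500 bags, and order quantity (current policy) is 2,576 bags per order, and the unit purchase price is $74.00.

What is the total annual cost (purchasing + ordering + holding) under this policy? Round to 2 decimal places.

Ordering: D/Q × S = 47,500/2,576 × $350 = $6,453.80
Holding:  Q/2 × H = 2,576/2 × $14 = $18,032.00
Purchase cost = D·C = 47,500 × 74 = $3,515,000.00
Total = $6,453.80 + $18,032.00 + $3,515,000.00 = $3,539,485.80

$3,539,485.80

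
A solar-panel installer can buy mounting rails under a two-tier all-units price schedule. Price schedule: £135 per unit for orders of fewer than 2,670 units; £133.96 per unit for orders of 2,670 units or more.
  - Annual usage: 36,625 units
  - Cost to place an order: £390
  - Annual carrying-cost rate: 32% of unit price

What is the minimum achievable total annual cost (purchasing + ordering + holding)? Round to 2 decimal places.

H₁ = 32%×£135 = £43.2000;  H₂ = 32%×£133.96 = £42.8672
EOQ₁ = √(2×36,625×390/43.2000) = 813.19  (< 2,670, feasible at tier 1)
EOQ₂ = √(2×36,625×390/42.8672) = 816.34  (< 2,670 → use Q = 2,670 at tier-2 price)
TC(tier 1 (EOQ₁), Q≈813.2) = £4,979,504.99
TC(tier 2, Q≈2,670.0) = £4,968,862.43
Minimum at tier 2: £4,968,862.43

£4,968,862.43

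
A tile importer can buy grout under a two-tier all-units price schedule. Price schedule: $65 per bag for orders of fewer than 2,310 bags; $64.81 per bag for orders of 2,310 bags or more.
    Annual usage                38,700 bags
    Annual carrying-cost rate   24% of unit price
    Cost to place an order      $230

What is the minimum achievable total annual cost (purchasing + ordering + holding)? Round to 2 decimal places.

$2,529,965.58

H₁ = 24%×$65 = $15.6000;  H₂ = 24%×$64.81 = $15.5544
EOQ₁ = √(2×38,700×230/15.6000) = 1,068.25  (< 2,310, feasible at tier 1)
EOQ₂ = √(2×38,700×230/15.5544) = 1,069.81  (< 2,310 → use Q = 2,310 at tier-2 price)
TC(tier 1 (EOQ₁), Q≈1,068.2) = $2,532,164.67
TC(tier 2, Q≈2,310.0) = $2,529,965.58
Minimum at tier 2: $2,529,965.58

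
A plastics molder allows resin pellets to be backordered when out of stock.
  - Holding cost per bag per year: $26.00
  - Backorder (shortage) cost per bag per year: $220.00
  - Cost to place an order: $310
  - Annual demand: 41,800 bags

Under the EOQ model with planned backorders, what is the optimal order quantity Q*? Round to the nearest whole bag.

Basic EOQ = √(2·41,800·310/26) = 998.383
Backorder adjustment √((H+b)/b) = √((26+220)/220) = 1.0574
Q* = 998.383 × 1.0574 ≈ 1,055.73

1,056 bags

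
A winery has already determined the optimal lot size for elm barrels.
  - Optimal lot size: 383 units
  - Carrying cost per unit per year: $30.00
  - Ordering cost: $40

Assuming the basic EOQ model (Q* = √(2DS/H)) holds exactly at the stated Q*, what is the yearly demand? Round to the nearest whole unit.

55,008 units per year

EOQ relation: Q² = 2DS/H, so rearrange for the unknown.
D = Q²H / (2S) = 383² × 30 / (2 × 40) = 55,008.38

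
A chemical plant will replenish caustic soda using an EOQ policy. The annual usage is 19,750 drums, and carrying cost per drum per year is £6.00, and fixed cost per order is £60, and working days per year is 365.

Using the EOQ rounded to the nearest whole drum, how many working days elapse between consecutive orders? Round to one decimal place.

11.6 days

2DS/H = 2·19,750·60/6 = 395,000.00
EOQ = √395,000.00 ≈ 628.49 → Q = 628 drums
Cycle time = (working days × Q)/D = (365 × 628) / 19,750 = 11.606 days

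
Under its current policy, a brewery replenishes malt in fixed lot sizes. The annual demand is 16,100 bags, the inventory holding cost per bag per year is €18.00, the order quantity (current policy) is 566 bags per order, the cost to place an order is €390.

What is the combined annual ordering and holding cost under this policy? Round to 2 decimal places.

€16,187.64

Orders/yr = 16,100/566 = 28.445; ordering cost = 28.445 × €390 = €11,093.64
Average inventory = 566/2 = 283; holding cost = 283 × €18 = €5,094.00
Total = €11,093.64 + €5,094.00 = €16,187.64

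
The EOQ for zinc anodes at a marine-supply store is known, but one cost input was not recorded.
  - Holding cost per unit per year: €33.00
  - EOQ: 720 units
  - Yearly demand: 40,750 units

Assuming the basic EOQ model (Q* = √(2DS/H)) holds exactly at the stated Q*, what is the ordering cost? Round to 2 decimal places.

EOQ relation: Q² = 2DS/H, so rearrange for the unknown.
S = Q²H / (2D) = 720² × 33 / (2 × 40,750) = 209.9043

€209.90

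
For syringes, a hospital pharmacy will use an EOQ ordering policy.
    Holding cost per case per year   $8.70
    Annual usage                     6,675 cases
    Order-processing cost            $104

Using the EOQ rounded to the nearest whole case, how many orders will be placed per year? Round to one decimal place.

Q* = √(2·D·S / H) = √(2·6,675·104 / 8.7) = √159,586.2 ≈ 399.48 → Q = 399
N = D/Q = 6,675/399 ≈ 16.729 orders/yr

16.7 orders per year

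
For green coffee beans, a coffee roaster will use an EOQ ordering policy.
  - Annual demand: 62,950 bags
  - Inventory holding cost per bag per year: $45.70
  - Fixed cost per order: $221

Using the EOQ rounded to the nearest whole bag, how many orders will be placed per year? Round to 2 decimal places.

80.71 orders per year

Optimal lot size Q* = (2 × 62,950 × $221 / $45.7)^½ ≈ 780.28 → Q = 780
Orders per year = D/Q = 62,950 / 780 = 80.705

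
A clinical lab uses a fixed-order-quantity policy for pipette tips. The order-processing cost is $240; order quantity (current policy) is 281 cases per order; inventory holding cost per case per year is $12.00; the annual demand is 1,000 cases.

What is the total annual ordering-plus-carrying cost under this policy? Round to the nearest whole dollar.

Annual ordering cost = (D/Q)·S = (1,000/281) × 240 = $854.09
Annual holding cost  = (Q/2)·H = (281/2) × 12 = $1,686.00
Total = $854.09 + $1,686.00 = $2,540.09

$2,540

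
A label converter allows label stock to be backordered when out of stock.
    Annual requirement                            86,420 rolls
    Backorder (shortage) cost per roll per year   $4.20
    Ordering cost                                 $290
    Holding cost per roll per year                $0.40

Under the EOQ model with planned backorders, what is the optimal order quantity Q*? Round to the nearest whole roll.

11,715 rolls

Q* = √(2DS/H) · √((H + b)/b)
   = √(2 × 86,420 × 290 / 0.4) · √((0.4 + 4.2) / 4.2)
   = 11,194.150 × 1.0465 ≈ 11,715.08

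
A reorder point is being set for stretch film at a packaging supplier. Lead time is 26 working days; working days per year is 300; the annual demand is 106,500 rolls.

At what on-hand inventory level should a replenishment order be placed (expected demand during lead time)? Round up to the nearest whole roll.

9,230 rolls

Daily demand d = 106,500 / 300 = 355.000 rolls/day
Demand during lead time = 355.000 × 26 = 9,230.00
Reorder point = 9,230.00 → round up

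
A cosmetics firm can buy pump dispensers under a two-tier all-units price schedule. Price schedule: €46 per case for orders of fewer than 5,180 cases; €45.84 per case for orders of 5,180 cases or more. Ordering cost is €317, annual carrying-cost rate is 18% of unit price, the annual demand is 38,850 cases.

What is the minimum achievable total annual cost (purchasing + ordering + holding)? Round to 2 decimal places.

€1,801,380.89

H₁ = 18%×€46 = €8.2800;  H₂ = 18%×€45.84 = €8.2512
EOQ₁ = √(2×38,850×317/8.2800) = 1,724.75  (< 5,180, feasible at tier 1)
EOQ₂ = √(2×38,850×317/8.2512) = 1,727.75  (< 5,180 → use Q = 5,180 at tier-2 price)
TC(tier 1 (EOQ₁), Q≈1,724.7) = €1,801,380.89
TC(tier 2, Q≈5,180.0) = €1,804,632.11
Minimum at tier 1 (EOQ₁): €1,801,380.89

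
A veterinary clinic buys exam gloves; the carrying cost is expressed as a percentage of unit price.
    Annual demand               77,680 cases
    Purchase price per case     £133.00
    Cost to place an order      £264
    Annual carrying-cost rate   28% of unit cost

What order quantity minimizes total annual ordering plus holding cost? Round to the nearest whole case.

1,049 cases

Holding cost per case per year: H = 28% × £133 = £37.2400
Optimal lot size Q* = (2 × 77,680 × £264 / £37.24)^½ ≈ 1,049.46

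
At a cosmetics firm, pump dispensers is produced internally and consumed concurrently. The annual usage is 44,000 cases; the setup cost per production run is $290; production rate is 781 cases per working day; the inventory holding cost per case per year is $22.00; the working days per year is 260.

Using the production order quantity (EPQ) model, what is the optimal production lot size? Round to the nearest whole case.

1,217 cases

d = 44,000/260 = 169.2308 cases/day;  effective holding cost H(1 − d/p) = 22·(1 − 169.2308/781) = 17.23294
Q* = √(2DS / H_eff) = √(2·44,000·290 / 17.23294) ≈ 1,216.92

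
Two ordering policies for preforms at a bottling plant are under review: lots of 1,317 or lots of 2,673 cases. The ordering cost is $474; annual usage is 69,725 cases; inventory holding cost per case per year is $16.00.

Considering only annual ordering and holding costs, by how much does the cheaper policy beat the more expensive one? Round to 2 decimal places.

$1,882.39

Annual cost at Q: ordering D·S/Q plus holding Q·H/2.
TC(1,317) = (69,725/1,317)×474 + (1,317/2)×16 = $35,630.65
TC(2,673) = (69,725/2,673)×474 + (2,673/2)×16 = $33,748.25
Lots of 2,673 are cheaper by $1,882.39.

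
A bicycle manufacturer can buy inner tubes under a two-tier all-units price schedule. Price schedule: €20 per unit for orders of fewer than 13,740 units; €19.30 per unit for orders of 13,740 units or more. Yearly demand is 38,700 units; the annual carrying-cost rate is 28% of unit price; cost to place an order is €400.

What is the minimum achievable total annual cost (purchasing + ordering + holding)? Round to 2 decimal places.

H₁ = 28%×€20 = €5.6000;  H₂ = 28%×€19.30 = €5.4040
EOQ₁ = √(2×38,700×400/5.6000) = 2,351.29  (< 13,740, feasible at tier 1)
EOQ₂ = √(2×38,700×400/5.4040) = 2,393.55  (< 13,740 → use Q = 13,740 at tier-2 price)
TC(tier 1 (EOQ₁), Q≈2,351.3) = €787,167.23
TC(tier 2, Q≈13,740.0) = €785,162.12
Minimum at tier 2: €785,162.12

€785,162.12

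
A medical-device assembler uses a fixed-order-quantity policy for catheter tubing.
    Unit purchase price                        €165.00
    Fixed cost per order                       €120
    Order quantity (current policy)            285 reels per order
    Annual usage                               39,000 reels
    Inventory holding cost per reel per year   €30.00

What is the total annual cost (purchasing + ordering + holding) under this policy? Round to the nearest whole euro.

€6,455,696

Orders/yr = 39,000/285 = 136.842; ordering cost = 136.842 × €120 = €16,421.05
Average inventory = 285/2 = 142.5; holding cost = 142.5 × €30 = €4,275.00
Purchase cost = D·C = 39,000 × 165 = €6,435,000.00
Total = €16,421.05 + €4,275.00 + €6,435,000.00 = €6,455,696.05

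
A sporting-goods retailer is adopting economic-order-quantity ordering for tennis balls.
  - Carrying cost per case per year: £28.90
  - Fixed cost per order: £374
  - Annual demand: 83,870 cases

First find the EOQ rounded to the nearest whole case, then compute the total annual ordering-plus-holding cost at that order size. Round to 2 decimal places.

£42,579.74

Q* = √(2·D·S / H) = √(2·83,870·374 / 28.9) = √2,170,752.9 ≈ 1,473.35 → Q = 1,473 cases
Orders/yr = 83,870/1,473 = 56.938; ordering cost = 56.938 × £374 = £21,294.89
Average inventory = 1,473/2 = 736.5; holding cost = 736.5 × £28.9 = £21,284.85
Total = £21,294.89 + £21,284.85 = £42,579.74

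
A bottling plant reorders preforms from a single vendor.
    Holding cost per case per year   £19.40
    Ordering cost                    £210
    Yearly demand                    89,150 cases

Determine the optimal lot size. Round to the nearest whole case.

1,389 cases

2DS/H = 2·89,150·210/19.4 = 1,930,051.55
EOQ = √1,930,051.55 ≈ 1,389.26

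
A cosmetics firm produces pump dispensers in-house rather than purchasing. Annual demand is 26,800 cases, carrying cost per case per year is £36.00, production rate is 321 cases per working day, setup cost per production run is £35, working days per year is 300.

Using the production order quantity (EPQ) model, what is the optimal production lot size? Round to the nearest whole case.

Daily demand d = 26,800/300 = 89.333; p = 321; 1 − d/p = 0.72170
EPQ = √(2DS / (H(1 − d/p)))
    = √(2 × 26,800 × 35 / (36 × 0.72170)) ≈ 268.71

269 cases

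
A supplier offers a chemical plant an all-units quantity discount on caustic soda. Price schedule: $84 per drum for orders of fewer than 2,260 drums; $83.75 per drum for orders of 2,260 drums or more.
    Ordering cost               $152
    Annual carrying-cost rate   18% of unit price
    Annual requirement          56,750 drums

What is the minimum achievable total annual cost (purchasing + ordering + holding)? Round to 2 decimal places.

H₁ = 18%×$84 = $15.1200;  H₂ = 18%×$83.75 = $15.0750
EOQ₁ = √(2×56,750×152/15.1200) = 1,068.18  (< 2,260, feasible at tier 1)
EOQ₂ = √(2×56,750×152/15.0750) = 1,069.77  (< 2,260 → use Q = 2,260 at tier-2 price)
TC(tier 1 (EOQ₁), Q≈1,068.2) = $4,783,150.86
TC(tier 2, Q≈2,260.0) = $4,773,664.06
Minimum at tier 2: $4,773,664.06

$4,773,664.06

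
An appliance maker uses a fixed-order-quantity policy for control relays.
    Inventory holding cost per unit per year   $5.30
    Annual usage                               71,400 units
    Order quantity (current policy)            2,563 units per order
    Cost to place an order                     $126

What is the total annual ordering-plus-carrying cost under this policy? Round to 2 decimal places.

Ordering: D/Q × S = 71,400/2,563 × $126 = $3,510.11
Holding:  Q/2 × H = 2,563/2 × $5.3 = $6,791.95
Total = $3,510.11 + $6,791.95 = $10,302.06

$10,302.06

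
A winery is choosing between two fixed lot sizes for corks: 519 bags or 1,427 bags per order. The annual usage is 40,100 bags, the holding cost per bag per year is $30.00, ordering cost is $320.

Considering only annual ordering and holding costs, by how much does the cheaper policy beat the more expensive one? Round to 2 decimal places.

$2,112.18

Annual cost at Q: ordering D·S/Q plus holding Q·H/2.
TC(519) = (40,100/519)×320 + (519/2)×30 = $32,509.47
TC(1,427) = (40,100/1,427)×320 + (1,427/2)×30 = $30,397.29
Cheaper: Q = 1,427.  Difference = $2,112.18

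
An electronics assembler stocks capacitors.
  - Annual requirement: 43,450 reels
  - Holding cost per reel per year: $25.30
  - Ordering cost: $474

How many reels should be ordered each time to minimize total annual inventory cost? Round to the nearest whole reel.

2DS/H = 2·43,450·474/25.3 = 1,628,086.96
EOQ = √1,628,086.96 ≈ 1,275.97

1,276 reels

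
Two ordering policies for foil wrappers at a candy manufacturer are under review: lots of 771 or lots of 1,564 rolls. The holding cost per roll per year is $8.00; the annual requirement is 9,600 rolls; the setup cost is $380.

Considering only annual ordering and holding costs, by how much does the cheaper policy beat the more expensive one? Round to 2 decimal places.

$772.96

Annual cost at Q: ordering D·S/Q plus holding Q·H/2.
TC(771) = (9,600/771)×380 + (771/2)×8 = $7,815.52
TC(1,564) = (9,600/1,564)×380 + (1,564/2)×8 = $8,588.48
|ΔTC| = |$7,815.52 − $8,588.48| = $772.96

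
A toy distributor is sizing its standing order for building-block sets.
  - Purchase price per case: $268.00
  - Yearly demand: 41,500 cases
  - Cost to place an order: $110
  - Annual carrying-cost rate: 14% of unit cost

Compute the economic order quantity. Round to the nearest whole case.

Carrying cost H = $268 × 14% = $37.5200/case/yr
Q* = √(2·D·S / H) = √(2·41,500·110 / 37.52) = √243,336.9 ≈ 493.29

493 cases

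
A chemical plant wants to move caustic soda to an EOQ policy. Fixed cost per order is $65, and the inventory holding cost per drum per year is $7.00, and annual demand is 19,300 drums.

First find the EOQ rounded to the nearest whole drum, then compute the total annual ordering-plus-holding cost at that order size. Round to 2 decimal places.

$4,190.82

Q* = √(2·D·S / H) = √(2·19,300·65 / 7) = √358,428.6 ≈ 598.69 → Q = 599 drums
Orders/yr = 19,300/599 = 32.220; ordering cost = 32.220 × $65 = $2,094.32
Average inventory = 599/2 = 299.5; holding cost = 299.5 × $7 = $2,096.50
Total = $2,094.32 + $2,096.50 = $4,190.82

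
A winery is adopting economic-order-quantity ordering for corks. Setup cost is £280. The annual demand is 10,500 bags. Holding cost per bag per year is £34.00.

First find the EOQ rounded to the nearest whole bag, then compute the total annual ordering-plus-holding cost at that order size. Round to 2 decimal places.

£14,139.31

Q* = √(2·D·S / H) = √(2·10,500·280 / 34) = √172,941.2 ≈ 415.86 → Q = 416 bags
Ordering: D/Q × S = 10,500/416 × £280 = £7,067.31
Holding:  Q/2 × H = 416/2 × £34 = £7,072.00
Total = £7,067.31 + £7,072.00 = £14,139.31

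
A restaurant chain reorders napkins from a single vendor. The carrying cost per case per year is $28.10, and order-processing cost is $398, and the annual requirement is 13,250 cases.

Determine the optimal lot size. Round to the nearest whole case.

613 cases

Q* = √(2·D·S / H) = √(2·13,250·398 / 28.1) = √375,338.1 ≈ 612.65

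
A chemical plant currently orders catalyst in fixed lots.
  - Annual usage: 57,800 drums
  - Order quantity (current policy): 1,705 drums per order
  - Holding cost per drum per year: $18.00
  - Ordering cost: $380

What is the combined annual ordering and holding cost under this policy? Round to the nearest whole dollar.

Annual ordering cost = (D/Q)·S = (57,800/1,705) × 380 = $12,882.11
Annual holding cost  = (Q/2)·H = (1,705/2) × 18 = $15,345.00
Total = $12,882.11 + $15,345.00 = $28,227.11

$28,227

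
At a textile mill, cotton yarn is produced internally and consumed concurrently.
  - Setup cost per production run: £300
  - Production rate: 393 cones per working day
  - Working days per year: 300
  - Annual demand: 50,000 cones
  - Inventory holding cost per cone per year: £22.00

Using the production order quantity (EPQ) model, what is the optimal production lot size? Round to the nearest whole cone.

1,539 cones

d = 50,000/300 = 166.6667 cones/day;  effective holding cost H(1 − d/p) = 22·(1 − 166.6667/393) = 12.67006
Q* = √(2DS / H_eff) = √(2·50,000·300 / 12.67006) ≈ 1,538.76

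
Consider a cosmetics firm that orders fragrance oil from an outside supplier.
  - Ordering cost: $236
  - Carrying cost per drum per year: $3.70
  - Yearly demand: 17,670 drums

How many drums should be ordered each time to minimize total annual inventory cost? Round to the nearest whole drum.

Optimal lot size Q* = (2 × 17,670 × $236 / $3.7)^½ ≈ 1,501.37

1,501 drums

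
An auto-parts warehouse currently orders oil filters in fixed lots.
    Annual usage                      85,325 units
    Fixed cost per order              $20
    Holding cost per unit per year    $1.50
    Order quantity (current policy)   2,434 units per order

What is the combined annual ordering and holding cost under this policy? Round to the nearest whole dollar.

Annual ordering cost = (D/Q)·S = (85,325/2,434) × 20 = $701.11
Annual holding cost  = (Q/2)·H = (2,434/2) × 1.5 = $1,825.50
Total = $701.11 + $1,825.50 = $2,526.61

$2,527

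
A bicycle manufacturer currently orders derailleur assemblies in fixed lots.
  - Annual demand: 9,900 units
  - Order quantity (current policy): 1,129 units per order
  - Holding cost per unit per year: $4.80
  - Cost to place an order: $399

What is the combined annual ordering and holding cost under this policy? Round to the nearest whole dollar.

$6,208

Orders/yr = 9,900/1,129 = 8.769; ordering cost = 8.769 × $399 = $3,498.76
Average inventory = 1,129/2 = 564.5; holding cost = 564.5 × $4.8 = $2,709.60
Total = $3,498.76 + $2,709.60 = $6,208.36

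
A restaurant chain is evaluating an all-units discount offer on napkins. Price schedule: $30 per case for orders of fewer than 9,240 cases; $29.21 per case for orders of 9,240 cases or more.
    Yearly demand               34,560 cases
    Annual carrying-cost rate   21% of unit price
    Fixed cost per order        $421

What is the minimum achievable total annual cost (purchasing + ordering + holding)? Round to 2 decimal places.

$1,039,411.79

H₁ = 21%×$30 = $6.3000;  H₂ = 21%×$29.21 = $6.1341
EOQ₁ = √(2×34,560×421/6.3000) = 2,149.18  (< 9,240, feasible at tier 1)
EOQ₂ = √(2×34,560×421/6.1341) = 2,178.05  (< 9,240 → use Q = 9,240 at tier-2 price)
TC(tier 1 (EOQ₁), Q≈2,149.2) = $1,050,339.83
TC(tier 2, Q≈9,240.0) = $1,039,411.79
Minimum at tier 2: $1,039,411.79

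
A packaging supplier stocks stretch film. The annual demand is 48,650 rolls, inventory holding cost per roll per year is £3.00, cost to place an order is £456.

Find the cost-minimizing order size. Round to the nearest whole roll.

EOQ = √(2DS/H) = √(2 × 48,650 × 456 / 3)
    = √(14,789,600.00) ≈ 3,845.72

3,846 rolls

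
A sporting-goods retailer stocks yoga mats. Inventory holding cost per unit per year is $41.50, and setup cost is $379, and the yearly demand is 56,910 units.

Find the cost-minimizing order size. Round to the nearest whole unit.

Q* = √(2·D·S / H) = √(2·56,910·379 / 41.5) = √1,039,464.6 ≈ 1,019.54

1,020 units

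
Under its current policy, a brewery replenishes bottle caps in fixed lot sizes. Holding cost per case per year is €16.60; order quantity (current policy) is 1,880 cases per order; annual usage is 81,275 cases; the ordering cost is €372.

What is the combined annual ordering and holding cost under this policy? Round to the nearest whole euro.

€31,686

Ordering: D/Q × S = 81,275/1,880 × €372 = €16,082.07
Holding:  Q/2 × H = 1,880/2 × €16.6 = €15,604.00
Total = €16,082.07 + €15,604.00 = €31,686.07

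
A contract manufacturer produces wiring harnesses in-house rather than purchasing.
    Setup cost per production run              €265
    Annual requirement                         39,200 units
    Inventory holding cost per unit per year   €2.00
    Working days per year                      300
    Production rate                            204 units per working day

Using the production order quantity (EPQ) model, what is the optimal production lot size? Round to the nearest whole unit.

Daily demand d = 39,200/300 = 130.667; p = 204; 1 − d/p = 0.35948
EPQ = √(2DS / (H(1 − d/p)))
    = √(2 × 39,200 × 265 / (2 × 0.35948)) ≈ 5,375.64

5,376 units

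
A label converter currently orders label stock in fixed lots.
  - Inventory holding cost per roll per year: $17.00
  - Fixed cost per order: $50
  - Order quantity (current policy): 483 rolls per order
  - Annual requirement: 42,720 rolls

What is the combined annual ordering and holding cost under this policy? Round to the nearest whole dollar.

$8,528

Annual ordering cost = (D/Q)·S = (42,720/483) × 50 = $4,422.36
Annual holding cost  = (Q/2)·H = (483/2) × 17 = $4,105.50
Total = $4,422.36 + $4,105.50 = $8,527.86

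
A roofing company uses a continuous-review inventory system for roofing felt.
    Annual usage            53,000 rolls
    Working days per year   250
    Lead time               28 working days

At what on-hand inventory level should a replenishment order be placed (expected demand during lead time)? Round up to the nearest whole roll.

5,936 rolls

Daily demand d = 53,000 / 250 = 212.000 rolls/day
Demand during lead time = 212.000 × 28 = 5,936.00
Reorder point = 5,936.00 → round up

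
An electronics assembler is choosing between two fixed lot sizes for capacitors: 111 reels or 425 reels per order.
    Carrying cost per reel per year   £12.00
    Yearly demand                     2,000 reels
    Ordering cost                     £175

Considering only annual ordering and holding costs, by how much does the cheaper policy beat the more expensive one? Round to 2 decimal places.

£445.62

For each Q, cost = (D/Q)·S + (Q/2)·H.
TC(111) = (2,000/111)×175 + (111/2)×12 = £3,819.15
TC(425) = (2,000/425)×175 + (425/2)×12 = £3,373.53
|ΔTC| = |£3,819.15 − £3,373.53| = £445.62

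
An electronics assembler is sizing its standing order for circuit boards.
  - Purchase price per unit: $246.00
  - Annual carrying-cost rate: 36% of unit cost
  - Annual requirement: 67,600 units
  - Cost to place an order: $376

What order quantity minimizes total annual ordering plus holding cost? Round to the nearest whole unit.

Holding cost per unit per year: H = 36% × $246 = $88.5600
Q* = √(2·D·S / H) = √(2·67,600·376 / 88.56) = √574,019.9 ≈ 757.64

758 units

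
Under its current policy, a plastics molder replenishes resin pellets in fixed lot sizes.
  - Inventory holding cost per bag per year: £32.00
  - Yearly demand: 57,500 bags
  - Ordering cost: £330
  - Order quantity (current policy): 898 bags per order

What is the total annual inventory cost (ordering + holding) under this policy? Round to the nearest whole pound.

Ordering: D/Q × S = 57,500/898 × £330 = £21,130.29
Holding:  Q/2 × H = 898/2 × £32 = £14,368.00
Total = £21,130.29 + £14,368.00 = £35,498.29

£35,498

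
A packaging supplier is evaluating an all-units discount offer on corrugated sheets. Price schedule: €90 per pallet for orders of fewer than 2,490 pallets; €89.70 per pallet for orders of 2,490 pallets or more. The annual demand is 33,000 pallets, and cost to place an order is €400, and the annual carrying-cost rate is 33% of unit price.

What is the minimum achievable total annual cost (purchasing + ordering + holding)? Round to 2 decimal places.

€2,998,001.43

H₁ = 33%×€90 = €29.7000;  H₂ = 33%×€89.70 = €29.6010
EOQ₁ = √(2×33,000×400/29.7000) = 942.81  (< 2,490, feasible at tier 1)
EOQ₂ = √(2×33,000×400/29.6010) = 944.38  (< 2,490 → use Q = 2,490 at tier-2 price)
TC(tier 1 (EOQ₁), Q≈942.8) = €2,998,001.43
TC(tier 2, Q≈2,490.0) = €3,002,254.45
Minimum at tier 1 (EOQ₁): €2,998,001.43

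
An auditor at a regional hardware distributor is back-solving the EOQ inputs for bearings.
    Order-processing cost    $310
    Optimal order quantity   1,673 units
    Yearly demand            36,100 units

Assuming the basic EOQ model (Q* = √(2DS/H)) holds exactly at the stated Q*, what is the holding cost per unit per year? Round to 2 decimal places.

$8.00

Since Q* = (2DS/H)^½, squaring gives Q*²·H = 2DS.
H = 2DS / Q² = 2 × 36,100 × 310 / 1,673² = 7.9966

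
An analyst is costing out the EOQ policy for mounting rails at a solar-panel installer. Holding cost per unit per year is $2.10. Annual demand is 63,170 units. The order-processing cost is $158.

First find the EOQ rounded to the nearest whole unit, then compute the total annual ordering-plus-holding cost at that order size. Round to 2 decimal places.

Q* = √(2·D·S / H) = √(2·63,170·158 / 2.1) = √9,505,581.0 ≈ 3,083.11 → Q = 3,083 units
Orders/yr = 63,170/3,083 = 20.490; ordering cost = 20.490 × $158 = $3,237.39
Average inventory = 3,083/2 = 1541.5; holding cost = 1541.5 × $2.1 = $3,237.15
Total = $3,237.39 + $3,237.15 = $6,474.54

$6,474.54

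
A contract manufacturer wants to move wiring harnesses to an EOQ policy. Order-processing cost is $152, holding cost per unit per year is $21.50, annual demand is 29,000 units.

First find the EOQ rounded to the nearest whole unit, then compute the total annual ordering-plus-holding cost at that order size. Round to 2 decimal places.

Optimal lot size Q* = (2 × 29,000 × $152 / $21.5)^½ ≈ 640.35 → Q = 640 units
Orders/yr = 29,000/640 = 45.312; ordering cost = 45.312 × $152 = $6,887.50
Average inventory = 640/2 = 320; holding cost = 320 × $21.5 = $6,880.00
Total = $6,887.50 + $6,880.00 = $13,767.50

$13,767.50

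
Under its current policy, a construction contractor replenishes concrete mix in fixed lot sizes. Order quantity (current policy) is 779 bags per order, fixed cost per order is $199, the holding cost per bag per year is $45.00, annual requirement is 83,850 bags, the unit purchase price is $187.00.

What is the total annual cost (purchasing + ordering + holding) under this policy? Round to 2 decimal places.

Orders/yr = 83,850/779 = 107.638; ordering cost = 107.638 × $199 = $21,419.96
Average inventory = 779/2 = 389.5; holding cost = 389.5 × $45 = $17,527.50
Purchase cost = D·C = 83,850 × 187 = $15,679,950.00
Total = $21,419.96 + $17,527.50 + $15,679,950.00 = $15,718,897.46

$15,718,897.46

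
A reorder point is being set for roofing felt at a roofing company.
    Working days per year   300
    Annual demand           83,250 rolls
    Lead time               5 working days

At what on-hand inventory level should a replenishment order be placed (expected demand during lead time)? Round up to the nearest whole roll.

1,388 rolls

Daily demand d = 83,250 / 300 = 277.500 rolls/day
Demand during lead time = 277.500 × 5 = 1,387.50
Reorder point = 1,387.50 → round up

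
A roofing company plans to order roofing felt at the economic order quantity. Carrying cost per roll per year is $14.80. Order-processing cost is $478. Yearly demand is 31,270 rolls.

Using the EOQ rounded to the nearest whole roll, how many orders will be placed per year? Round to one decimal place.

2DS/H = 2·31,270·478/14.8 = 2,019,872.97
EOQ = √2,019,872.97 ≈ 1,421.22 → Q = 1,421
N = D/Q = 31,270/1,421 ≈ 22.006 orders/yr

22.0 orders per year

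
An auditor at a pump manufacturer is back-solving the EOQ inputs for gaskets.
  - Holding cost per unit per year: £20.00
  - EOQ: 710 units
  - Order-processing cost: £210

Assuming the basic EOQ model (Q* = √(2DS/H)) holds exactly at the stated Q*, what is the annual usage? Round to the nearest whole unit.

24,005 units per year

From Q* = √(2DS/H) ⇒ Q*² = 2DS/H.
D = Q²H / (2S) = 710² × 20 / (2 × 210) = 24,004.76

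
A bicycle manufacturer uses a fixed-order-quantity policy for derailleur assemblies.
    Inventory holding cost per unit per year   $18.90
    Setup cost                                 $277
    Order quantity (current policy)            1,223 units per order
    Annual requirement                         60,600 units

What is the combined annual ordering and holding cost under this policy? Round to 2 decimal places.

$25,282.78

Ordering: D/Q × S = 60,600/1,223 × $277 = $13,725.43
Holding:  Q/2 × H = 1,223/2 × $18.9 = $11,557.35
Total = $13,725.43 + $11,557.35 = $25,282.78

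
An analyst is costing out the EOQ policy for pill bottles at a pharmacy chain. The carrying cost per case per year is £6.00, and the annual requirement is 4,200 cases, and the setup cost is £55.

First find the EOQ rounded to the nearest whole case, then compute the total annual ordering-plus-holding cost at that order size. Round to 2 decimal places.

Q* = √(2·D·S / H) = √(2·4,200·55 / 6) = √77,000.0 ≈ 277.49 → Q = 277 cases
Annual ordering cost = (D/Q)·S = (4,200/277) × 55 = £833.94
Annual holding cost  = (Q/2)·H = (277/2) × 6 = £831.00
Total = £833.94 + £831.00 = £1,664.94

£1,664.94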